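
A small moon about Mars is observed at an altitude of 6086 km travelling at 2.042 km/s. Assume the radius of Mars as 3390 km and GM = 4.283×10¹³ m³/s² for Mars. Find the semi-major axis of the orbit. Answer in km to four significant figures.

a ≈ 8795 km

r = 3390 + 6086 = 9476.0 km = 9.476×10⁶ m.
Specific orbital energy ε = v²/2 − μ/r = (2042)²/2 − 4.283×10¹³/9.476×10⁶ = -2.435×10⁶ J/kg.
Since ε = −μ/(2a), a = −μ/(2ε) = 8.795×10⁶ m = 8794.8 km.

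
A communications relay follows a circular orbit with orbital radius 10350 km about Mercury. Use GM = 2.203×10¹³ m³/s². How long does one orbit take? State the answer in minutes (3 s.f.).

r = 10350 km = 1.035×10⁷ m.
Kepler's third law: T = 2π√(r³/μ) = 2π√((1.035×10⁷)³ / 2.203×10¹³).
r³/μ = 5.033×10⁷ s², so T = 2π × 7.094×10³ = 4.457×10⁴ s.
Converting: 4.457×10⁴ s ÷ 60.00 = 742.9 minutes.

T ≈ 743 minutes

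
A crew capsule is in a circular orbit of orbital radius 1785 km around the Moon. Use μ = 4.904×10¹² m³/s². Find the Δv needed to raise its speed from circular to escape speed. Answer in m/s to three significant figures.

Δv ≈ 687 m/s

r = 1785 km = 1.785×10⁶ m.
Circular speed v_c = √(μ/r) = 1658 m/s.
Escape speed v_esc = √(2μ/r) = √2 × v_c = 2344 m/s.
Δv = v_esc − v_c = 686.6 m/s.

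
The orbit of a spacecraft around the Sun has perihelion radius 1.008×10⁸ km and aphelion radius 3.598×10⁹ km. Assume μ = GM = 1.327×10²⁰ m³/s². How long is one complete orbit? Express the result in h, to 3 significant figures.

T ≈ 381000 h

Semi-major axis a = (r_p + r_a)/2 = (1.0080×10⁸ + 3.5980×10⁹)/2 = 1.8494×10⁹ km = 1.849×10¹² m.
By Kepler's third law T = 2π√(a³/μ) = 2π × 2.183×10⁸ = 1.372×10⁹ s.
= 3.811×10⁵ h.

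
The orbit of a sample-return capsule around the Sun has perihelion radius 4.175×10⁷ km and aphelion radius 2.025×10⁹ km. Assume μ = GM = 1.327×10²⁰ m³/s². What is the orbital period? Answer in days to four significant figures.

T ≈ 6632 days

Semi-major axis a = (r_p + r_a)/2 = (4.1750×10⁷ + 2.0250×10⁹)/2 = 1.0334×10⁹ km = 1.033×10¹² m.
By Kepler's third law T = 2π√(a³/μ) = 2π × 9.119×10⁷ = 5.730×10⁸ s.
= 6632 days.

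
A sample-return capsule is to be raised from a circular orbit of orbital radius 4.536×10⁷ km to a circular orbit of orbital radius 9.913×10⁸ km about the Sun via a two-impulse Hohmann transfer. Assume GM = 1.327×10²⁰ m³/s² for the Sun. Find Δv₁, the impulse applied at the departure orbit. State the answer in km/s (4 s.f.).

Δv ≈ 20.71 km/s

r₁ = 4.536×10⁷ km = 4.536×10¹⁰ m.
r₂ = 9.913×10⁸ km = 9.913×10¹¹ m.
Transfer ellipse a_t = (r₁ + r₂)/2 = 5.183×10¹¹ m.
At r₁: circular v_c1 = √(μ/r₁) = 54090 m/s; transfer-perihelion v_p = √[μ(2/r₁ − 1/a_t)] = 74800 m/s.
Δv₁ = v_p − v_c1 = 20710 m/s.
= 20.71 km/s.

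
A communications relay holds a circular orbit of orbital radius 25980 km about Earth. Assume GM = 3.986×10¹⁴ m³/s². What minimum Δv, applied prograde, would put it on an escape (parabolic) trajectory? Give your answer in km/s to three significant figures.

Δv ≈ 1.62 km/s

r = 25980 km = 2.598×10⁷ m.
Circular speed v_c = √(μ/r) = 3917 m/s.
Escape speed v_esc = √(2μ/r) = √2 × v_c = 5539 m/s.
Δv = v_esc − v_c = 1622 m/s = 1.622 km/s.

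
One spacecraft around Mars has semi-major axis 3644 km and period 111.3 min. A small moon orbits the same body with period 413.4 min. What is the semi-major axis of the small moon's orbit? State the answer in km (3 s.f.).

a₂ ≈ 8740 km

Kepler's third law: a³ ∝ T², so a₂ = a₁ (T₂/T₁)^(2/3).
T₂/T₁ = 3.714, (T₂/T₁)^(2/3) = 2.398.
a₂ = 3644 × 2.398 = 8740 km.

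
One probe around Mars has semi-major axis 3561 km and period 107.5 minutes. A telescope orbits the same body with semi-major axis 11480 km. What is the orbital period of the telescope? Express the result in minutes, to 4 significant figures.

Kepler's third law: T² ∝ a³, so T₂ = T₁ (a₂/a₁)^(3/2).
a₂/a₁ = 3.224, (a₂/a₁)^(3/2) = 5.788.
T₂ = 107.5 × 5.788 = 622.2 minutes.

T₂ ≈ 622.2 minutes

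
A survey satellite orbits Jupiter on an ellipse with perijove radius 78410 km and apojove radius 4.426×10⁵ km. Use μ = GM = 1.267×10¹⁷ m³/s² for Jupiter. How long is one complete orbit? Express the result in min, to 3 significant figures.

Semi-major axis a = (r_p + r_a)/2 = (78410 + 4.4260×10⁵)/2 = 2.6050×10⁵ km = 2.605×10⁸ m.
By Kepler's third law T = 2π√(a³/μ) = 2π × 1.181×10⁴ = 7.422×10⁴ s.
= 1237 min.

T ≈ 1240 min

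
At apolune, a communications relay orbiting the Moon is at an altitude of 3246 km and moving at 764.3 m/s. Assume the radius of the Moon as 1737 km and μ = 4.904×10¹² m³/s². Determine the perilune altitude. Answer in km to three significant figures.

r_a = 1737 + 3246 = 4983.0 km = 4.983×10⁶ m.
Specific energy ε = v²/2 − μ/r = -6.921×10⁵ J/kg, so a = −μ/(2ε) = 3.543×10⁶ m.
The apsides satisfy r_p + r_a = 2a, so the perilune radius is 2a − r_a = 2.103×10⁶ m = 2103.0 km.
Perilune altitude = 2103.0 − 1737 = 366.00 km.

perilune altitude ≈ 366 km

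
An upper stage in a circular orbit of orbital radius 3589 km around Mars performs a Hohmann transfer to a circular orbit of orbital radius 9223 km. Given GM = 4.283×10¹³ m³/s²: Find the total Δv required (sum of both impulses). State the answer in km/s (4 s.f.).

r₁ = 3589 km = 3.589×10⁶ m.
r₂ = 9223 km = 9.223×10⁶ m.
Transfer ellipse a_t = (r₁ + r₂)/2 = 6.406×10⁶ m.
At r₁: circular v_c1 = √(μ/r₁) = 3455 m/s; transfer-periapsis v_p = √[μ(2/r₁ − 1/a_t)] = 4145 m/s.
Δv₁ = v_p − v_c1 = 690.5 m/s.
At r₂: circular v_c2 = √(μ/r₂) = 2155 m/s; transfer-apoapsis v_a = √[μ(2/r₂ − 1/a_t)] = 1613 m/s.
Δv₂ = v_c2 − v_a = 542.0 m/s.
Total Δv = Δv₁ + Δv₂ = 1233 m/s = 1.233 km/s.

Δv_total ≈ 1.233 km/s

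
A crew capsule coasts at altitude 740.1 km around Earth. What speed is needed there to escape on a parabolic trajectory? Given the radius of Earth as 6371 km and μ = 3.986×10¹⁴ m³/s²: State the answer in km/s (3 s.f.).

v_esc ≈ 10.6 km/s

r = 6371 + 740.1 = 7111.1 km = 7.1111×10⁶ m.
Escape speed v_esc = √(2μ/r) = √(2 × 3.986×10¹⁴ / 7.111×10⁶) = √(1.121×10⁸) = 10590 m/s.
= 10.59 km/s.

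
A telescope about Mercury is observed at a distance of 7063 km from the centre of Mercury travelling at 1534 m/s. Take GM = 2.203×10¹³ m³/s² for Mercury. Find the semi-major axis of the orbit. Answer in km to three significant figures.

r = 7.063×10⁶ m.
Vis-viva rearranged: 1/a = 2/r − v²/μ = 2.832×10⁻⁷ − 1.068×10⁻⁷ = 1.763×10⁻⁷ m⁻¹.
a = 5.671×10⁶ m = 5670.5 km.

a ≈ 5670 km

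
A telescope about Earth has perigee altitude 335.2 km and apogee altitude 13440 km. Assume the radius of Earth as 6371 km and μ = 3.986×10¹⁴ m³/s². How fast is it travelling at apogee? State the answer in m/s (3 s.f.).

v ≈ 3190 m/s

r_p = 6371 + 335.2 = 6706.2 km = 6.7062×10⁶ m.
r_a = 6371 + 13440 = 19811 km = 1.9811×10⁷ m.
Semi-major axis a = (r_p + r_a)/2 = 13259 km = 1.326×10⁷ m.
Vis-viva: v² = μ(2/r − 1/a) = 3.986×10¹⁴ × (1.010×10⁻⁷ − 7.542×10⁻⁸) = 1.018×10⁷ m²/s².
v = 3190 m/s.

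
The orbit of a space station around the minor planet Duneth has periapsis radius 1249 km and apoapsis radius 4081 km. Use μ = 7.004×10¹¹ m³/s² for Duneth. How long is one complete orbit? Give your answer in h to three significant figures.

Semi-major axis a = (r_p + r_a)/2 = (1249.0 + 4081.0)/2 = 2665.0 km = 2.665×10⁶ m.
By Kepler's third law T = 2π√(a³/μ) = 2π × 5.198×10³ = 3.266×10⁴ s.
= 9.073 h.

T ≈ 9.07 h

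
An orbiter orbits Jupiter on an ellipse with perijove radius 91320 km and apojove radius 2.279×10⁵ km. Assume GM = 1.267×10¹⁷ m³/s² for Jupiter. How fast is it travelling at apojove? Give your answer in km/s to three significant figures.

Semi-major axis a = (r_p + r_a)/2 = 1.5961×10⁵ km = 1.596×10⁸ m.
Vis-viva: v² = μ(2/r − 1/a) = 1.267×10¹⁷ × (8.776×10⁻⁹ − 6.265×10⁻⁹) = 3.181×10⁸ m²/s².
v = 17830 m/s = 17.83 km/s.

v ≈ 17.8 km/s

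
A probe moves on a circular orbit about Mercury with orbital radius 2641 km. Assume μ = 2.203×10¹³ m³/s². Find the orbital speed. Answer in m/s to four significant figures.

r = 2641 km = 2.641×10⁶ m.
For a circular orbit v = √(μ/r) = √(2.203×10¹³ / 2.641×10⁶) = √(8.342×10⁶) = 2888 m/s.

v ≈ 2888 m/s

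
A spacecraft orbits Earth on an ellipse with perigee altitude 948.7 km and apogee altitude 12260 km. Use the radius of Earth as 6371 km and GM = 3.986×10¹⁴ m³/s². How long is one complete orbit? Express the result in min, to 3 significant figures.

T ≈ 245 min

r_p = 6371 + 948.7 = 7319.7 km = 7.3197×10⁶ m.
r_a = 6371 + 12260 = 18631 km = 1.8631×10⁷ m.
Semi-major axis a = (r_p + r_a)/2 = (7319.7 + 18631)/2 = 12975 km = 1.298×10⁷ m.
By Kepler's third law T = 2π√(a³/μ) = 2π × 2.341×10³ = 1.471×10⁴ s.
= 245.2 min.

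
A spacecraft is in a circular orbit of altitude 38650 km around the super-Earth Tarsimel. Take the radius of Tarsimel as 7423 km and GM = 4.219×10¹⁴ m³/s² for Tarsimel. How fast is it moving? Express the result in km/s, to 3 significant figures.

v ≈ 3.03 km/s

r = 7423 + 38650 = 46073 km = 4.6073×10⁷ m.
For a circular orbit v = √(μ/r) = √(4.219×10¹⁴ / 4.607×10⁷) = √(9.157×10⁶) = 3026 m/s.
That is 3.026 km/s.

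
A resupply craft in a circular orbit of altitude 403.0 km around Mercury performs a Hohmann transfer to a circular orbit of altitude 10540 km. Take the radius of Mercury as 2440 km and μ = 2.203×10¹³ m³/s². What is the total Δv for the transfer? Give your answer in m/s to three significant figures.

r₁ = 2440 + 403.0 = 2843.0 km = 2.8430×10⁶ m.
r₂ = 2440 + 10540 = 12980 km = 1.2980×10⁷ m.
Transfer ellipse a_t = (r₁ + r₂)/2 = 7.912×10⁶ m.
At r₁: circular v_c1 = √(μ/r₁) = 2784 m/s; transfer-periherm v_p = √[μ(2/r₁ − 1/a_t)] = 3566 m/s.
Δv₁ = v_p − v_c1 = 781.9 m/s.
At r₂: circular v_c2 = √(μ/r₂) = 1303 m/s; transfer-apoherm v_a = √[μ(2/r₂ − 1/a_t)] = 781.0 m/s.
Δv₂ = v_c2 − v_a = 521.8 m/s.
Total Δv = Δv₁ + Δv₂ = 1304 m/s.

Δv_total ≈ 1300 m/s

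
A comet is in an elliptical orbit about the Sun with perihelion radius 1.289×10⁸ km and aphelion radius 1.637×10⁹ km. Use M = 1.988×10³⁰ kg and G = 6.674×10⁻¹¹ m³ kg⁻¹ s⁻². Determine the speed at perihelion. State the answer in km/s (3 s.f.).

v ≈ 43.7 km/s

μ = GM = 6.674×10⁻¹¹ × 1.988×10³⁰ = 1.327×10²⁰ m³/s².
Semi-major axis a = (r_p + r_a)/2 = 8.8295×10⁸ km = 8.830×10¹¹ m.
Vis-viva: v² = μ(2/r − 1/a) = 1.327×10²⁰ × (1.552×10⁻¹¹ − 1.133×10⁻¹²) = 1.908×10⁹ m²/s².
v = 43680 m/s = 43.68 km/s.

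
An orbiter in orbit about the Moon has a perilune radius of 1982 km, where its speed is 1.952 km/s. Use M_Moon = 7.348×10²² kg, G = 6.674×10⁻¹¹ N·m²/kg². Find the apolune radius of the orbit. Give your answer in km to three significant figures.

apolune radius ≈ 6630 km

μ = GM = 6.674×10⁻¹¹ × 7.348×10²² = 4.904×10¹² m³/s².
r_p = 1.982×10⁶ m.
Specific energy ε = v²/2 − μ/r = -5.691×10⁵ J/kg, so a = −μ/(2ε) = 4.308×10⁶ m.
The apsides satisfy r_p + r_a = 2a, so the apolune radius is 2a − r_p = 6.635×10⁶ m = 6634.5 km.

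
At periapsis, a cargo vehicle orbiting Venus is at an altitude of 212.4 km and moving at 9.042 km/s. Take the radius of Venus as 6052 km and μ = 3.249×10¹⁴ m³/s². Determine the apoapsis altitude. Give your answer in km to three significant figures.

r_p = 6052 + 212.4 = 6264.4 km = 6.264×10⁶ m.
Specific energy ε = v²/2 − μ/r = -1.099×10⁷ J/kg, so a = −μ/(2ε) = 1.479×10⁷ m.
The apsides satisfy r_p + r_a = 2a, so the apoapsis radius is 2a − r_p = 2.331×10⁷ m = 23311 km.
Apoapsis altitude = 23311 − 6052 = 17259 km.

apoapsis altitude ≈ 17300 km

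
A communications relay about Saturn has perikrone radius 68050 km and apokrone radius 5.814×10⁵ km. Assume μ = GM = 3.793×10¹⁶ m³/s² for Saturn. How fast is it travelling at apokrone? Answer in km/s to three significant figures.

Semi-major axis a = (r_p + r_a)/2 = 3.2472×10⁵ km = 3.247×10⁸ m.
Vis-viva: v² = μ(2/r − 1/a) = 3.793×10¹⁶ × (3.440×10⁻⁹ − 3.080×10⁻⁹) = 1.367×10⁷ m²/s².
v = 3698 m/s = 3.698 km/s.

v ≈ 3.70 km/s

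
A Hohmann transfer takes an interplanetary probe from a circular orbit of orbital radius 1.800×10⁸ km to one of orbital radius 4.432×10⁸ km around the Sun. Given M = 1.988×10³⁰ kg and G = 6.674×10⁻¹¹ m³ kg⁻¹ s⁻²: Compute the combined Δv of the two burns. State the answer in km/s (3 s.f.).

Δv_total ≈ 9.38 km/s

μ = GM = 6.674×10⁻¹¹ × 1.988×10³⁰ = 1.327×10²⁰ m³/s².
r₁ = 1.800×10⁸ km = 1.800×10¹¹ m.
r₂ = 4.432×10⁸ km = 4.432×10¹¹ m.
Transfer ellipse a_t = (r₁ + r₂)/2 = 3.116×10¹¹ m.
At r₁: circular v_c1 = √(μ/r₁) = 27150 m/s; transfer-perihelion v_p = √[μ(2/r₁ − 1/a_t)] = 32380 m/s.
Δv₁ = v_p − v_c1 = 5230 m/s.
At r₂: circular v_c2 = √(μ/r₂) = 17300 m/s; transfer-aphelion v_a = √[μ(2/r₂ − 1/a_t)] = 13150 m/s.
Δv₂ = v_c2 − v_a = 4152 m/s.
Total Δv = Δv₁ + Δv₂ = 9381 m/s = 9.381 km/s.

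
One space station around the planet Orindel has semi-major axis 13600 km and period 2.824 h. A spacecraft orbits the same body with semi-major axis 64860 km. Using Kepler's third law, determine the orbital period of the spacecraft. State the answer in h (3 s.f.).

T₂ ≈ 29.4 h

Kepler's third law: T² ∝ a³, so T₂ = T₁ (a₂/a₁)^(3/2).
a₂/a₁ = 4.769, (a₂/a₁)^(3/2) = 10.41.
T₂ = 2.824 × 10.41 = 29.41 h.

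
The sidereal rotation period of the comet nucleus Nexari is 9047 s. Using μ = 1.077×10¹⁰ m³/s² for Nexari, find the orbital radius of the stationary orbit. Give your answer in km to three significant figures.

r_sync ≈ 282 km

A synchronous orbit has period T, so by Kepler's third law a = (μT²/4π²)^(1/3).
μT²/4π² = 1.077×10¹⁰ × (9.047×10³)² / 39.48 = 2.233×10¹⁶ m³.
a = 2.816×10⁵ m = 281.59 km.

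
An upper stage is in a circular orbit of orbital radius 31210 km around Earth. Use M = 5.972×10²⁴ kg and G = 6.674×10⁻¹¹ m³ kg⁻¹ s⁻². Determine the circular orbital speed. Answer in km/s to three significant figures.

μ = GM = 6.674×10⁻¹¹ × 5.972×10²⁴ = 3.986×10¹⁴ m³/s².
r = 31210 km = 3.121×10⁷ m.
For a circular orbit v = √(μ/r) = √(3.986×10¹⁴ / 3.121×10⁷) = √(1.277×10⁷) = 3574 m/s.
That is 3.574 km/s.

v ≈ 3.57 km/s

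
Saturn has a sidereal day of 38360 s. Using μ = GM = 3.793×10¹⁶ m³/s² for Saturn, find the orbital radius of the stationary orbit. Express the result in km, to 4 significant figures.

r_sync ≈ 1.122×10⁵ km

A synchronous orbit has period T, so by Kepler's third law a = (μT²/4π²)^(1/3).
μT²/4π² = 3.793×10¹⁶ × (3.836×10⁴)² / 39.48 = 1.414×10²⁴ m³.
a = 1.122×10⁸ m = 1.1223×10⁵ km.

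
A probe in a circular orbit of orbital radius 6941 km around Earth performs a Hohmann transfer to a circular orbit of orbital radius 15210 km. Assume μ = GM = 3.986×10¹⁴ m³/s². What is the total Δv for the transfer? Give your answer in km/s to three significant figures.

r₁ = 6941 km = 6.941×10⁶ m.
r₂ = 15210 km = 1.521×10⁷ m.
Transfer ellipse a_t = (r₁ + r₂)/2 = 1.108×10⁷ m.
At r₁: circular v_c1 = √(μ/r₁) = 7578 m/s; transfer-perigee v_p = √[μ(2/r₁ − 1/a_t)] = 8881 m/s.
Δv₁ = v_p − v_c1 = 1303 m/s.
At r₂: circular v_c2 = √(μ/r₂) = 5119 m/s; transfer-apogee v_a = √[μ(2/r₂ − 1/a_t)] = 4053 m/s.
Δv₂ = v_c2 − v_a = 1067 m/s.
Total Δv = Δv₁ + Δv₂ = 2369 m/s = 2.369 km/s.

Δv_total ≈ 2.37 km/s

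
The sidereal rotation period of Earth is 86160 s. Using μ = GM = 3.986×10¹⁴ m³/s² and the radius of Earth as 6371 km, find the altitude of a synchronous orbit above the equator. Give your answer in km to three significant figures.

A synchronous orbit has period T, so by Kepler's third law a = (μT²/4π²)^(1/3).
μT²/4π² = 3.986×10¹⁴ × (8.616×10⁴)² / 39.48 = 7.495×10²² m³.
a = 4.216×10⁷ m = 42163 km.
Altitude h = a − R = 42163 − 6371 = 35792 km.

h_sync ≈ 35800 km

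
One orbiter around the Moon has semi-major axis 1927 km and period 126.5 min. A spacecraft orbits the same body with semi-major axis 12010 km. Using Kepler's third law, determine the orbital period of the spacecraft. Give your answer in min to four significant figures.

Kepler's third law: T² ∝ a³, so T₂ = T₁ (a₂/a₁)^(3/2).
a₂/a₁ = 6.232, (a₂/a₁)^(3/2) = 15.56.
T₂ = 126.5 × 15.56 = 1968 min.

T₂ ≈ 1968 min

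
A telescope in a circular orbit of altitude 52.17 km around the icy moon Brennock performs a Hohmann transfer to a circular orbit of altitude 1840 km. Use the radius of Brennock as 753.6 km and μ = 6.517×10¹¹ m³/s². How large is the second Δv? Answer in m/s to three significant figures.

r₁ = 753.6 + 52.17 = 805.77 km = 8.0577×10⁵ m.
r₂ = 753.6 + 1840 = 2593.6 km = 2.5936×10⁶ m.
Transfer ellipse a_t = (r₁ + r₂)/2 = 1.700×10⁶ m.
At r₁: circular v_c1 = √(μ/r₁) = 899.3 m/s; transfer-periapsis v_p = √[μ(2/r₁ − 1/a_t)] = 1111 m/s.
At r₂: circular v_c2 = √(μ/r₂) = 501.3 m/s; transfer-apoapsis v_a = √[μ(2/r₂ − 1/a_t)] = 345.1 m/s.
Δv₂ = v_c2 − v_a = 156.1 m/s.

Δv ≈ 156 m/s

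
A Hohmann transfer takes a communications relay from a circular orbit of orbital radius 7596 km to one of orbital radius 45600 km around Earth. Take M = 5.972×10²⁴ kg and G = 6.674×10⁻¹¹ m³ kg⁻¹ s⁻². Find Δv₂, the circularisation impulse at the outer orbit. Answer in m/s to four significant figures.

Δv ≈ 1377 m/s

μ = GM = 6.674×10⁻¹¹ × 5.972×10²⁴ = 3.986×10¹⁴ m³/s².
r₁ = 7596 km = 7.596×10⁶ m.
r₂ = 45600 km = 4.560×10⁷ m.
Transfer ellipse a_t = (r₁ + r₂)/2 = 2.660×10⁷ m.
At r₁: circular v_c1 = √(μ/r₁) = 7244 m/s; transfer-perigee v_p = √[μ(2/r₁ − 1/a_t)] = 9485 m/s.
At r₂: circular v_c2 = √(μ/r₂) = 2956 m/s; transfer-apogee v_a = √[μ(2/r₂ − 1/a_t)] = 1580 m/s.
Δv₂ = v_c2 − v_a = 1377 m/s.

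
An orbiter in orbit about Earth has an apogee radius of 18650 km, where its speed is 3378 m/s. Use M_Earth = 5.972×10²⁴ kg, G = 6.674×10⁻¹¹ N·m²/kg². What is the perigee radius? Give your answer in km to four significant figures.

perigee radius ≈ 6792 km

μ = GM = 6.674×10⁻¹¹ × 5.972×10²⁴ = 3.986×10¹⁴ m³/s².
r_a = 1.865×10⁷ m.
Specific energy ε = v²/2 − μ/r = -1.567×10⁷ J/kg, so a = −μ/(2ε) = 1.272×10⁷ m.
The apsides satisfy r_p + r_a = 2a, so the perigee radius is 2a − r_a = 6.792×10⁶ m = 6792.3 km.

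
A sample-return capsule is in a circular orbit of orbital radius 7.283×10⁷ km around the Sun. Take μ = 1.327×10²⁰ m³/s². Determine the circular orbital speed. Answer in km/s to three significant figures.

r = 7.283×10⁷ km = 7.283×10¹⁰ m.
For a circular orbit v = √(μ/r) = √(1.327×10²⁰ / 7.283×10¹⁰) = √(1.822×10⁹) = 42690 m/s.
That is 42.69 km/s.

v ≈ 42.7 km/s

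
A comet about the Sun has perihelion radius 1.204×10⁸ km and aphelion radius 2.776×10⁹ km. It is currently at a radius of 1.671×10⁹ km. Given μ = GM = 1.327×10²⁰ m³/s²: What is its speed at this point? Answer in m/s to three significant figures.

v ≈ 8200 m/s

Semi-major axis a = (r_p + r_a)/2 = 1.4482×10⁹ km = 1.448×10¹² m.
Vis-viva: v² = μ(2/r − 1/a) = 1.327×10²⁰ × (1.197×10⁻¹² − 6.905×10⁻¹³) = 6.720×10⁷ m²/s².
v = 8197 m/s.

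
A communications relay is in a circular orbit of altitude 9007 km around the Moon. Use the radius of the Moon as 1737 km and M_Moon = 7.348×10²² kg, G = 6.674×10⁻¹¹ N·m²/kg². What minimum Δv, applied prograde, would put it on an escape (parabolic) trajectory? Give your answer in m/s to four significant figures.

Δv ≈ 279.8 m/s

μ = GM = 6.674×10⁻¹¹ × 7.348×10²² = 4.904×10¹² m³/s².
r = 1737 + 9007 = 10744 km = 1.0744×10⁷ m.
Circular speed v_c = √(μ/r) = 675.6 m/s.
Escape speed v_esc = √(2μ/r) = √2 × v_c = 955.5 m/s.
Δv = v_esc − v_c = 279.8 m/s.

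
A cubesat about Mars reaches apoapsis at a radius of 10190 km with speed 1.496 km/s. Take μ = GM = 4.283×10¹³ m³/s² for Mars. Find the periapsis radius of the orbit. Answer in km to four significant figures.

periapsis radius ≈ 3697 km

r_a = 1.019×10⁷ m.
Specific energy ε = v²/2 − μ/r = -3.084×10⁶ J/kg, so a = −μ/(2ε) = 6.944×10⁶ m.
The apsides satisfy r_p + r_a = 2a, so the periapsis radius is 2a − r_a = 3.697×10⁶ m = 3697.2 km.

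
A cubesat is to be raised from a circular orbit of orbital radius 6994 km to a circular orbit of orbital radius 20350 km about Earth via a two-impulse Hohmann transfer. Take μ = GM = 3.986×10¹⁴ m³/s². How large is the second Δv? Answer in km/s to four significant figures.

Δv ≈ 1.260 km/s

r₁ = 6994 km = 6.994×10⁶ m.
r₂ = 20350 km = 2.035×10⁷ m.
Transfer ellipse a_t = (r₁ + r₂)/2 = 1.367×10⁷ m.
At r₁: circular v_c1 = √(μ/r₁) = 7549 m/s; transfer-perigee v_p = √[μ(2/r₁ − 1/a_t)] = 9210 m/s.
At r₂: circular v_c2 = √(μ/r₂) = 4426 m/s; transfer-apogee v_a = √[μ(2/r₂ − 1/a_t)] = 3165 m/s.
Δv₂ = v_c2 − v_a = 1260 m/s.
= 1.260 km/s.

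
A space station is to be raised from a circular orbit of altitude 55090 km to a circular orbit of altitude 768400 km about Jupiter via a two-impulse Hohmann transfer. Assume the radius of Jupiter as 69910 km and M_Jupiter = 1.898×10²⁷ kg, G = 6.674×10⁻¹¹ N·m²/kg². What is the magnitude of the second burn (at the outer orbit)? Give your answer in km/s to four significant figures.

Δv ≈ 6.030 km/s

μ = GM = 6.674×10⁻¹¹ × 1.898×10²⁷ = 1.267×10¹⁷ m³/s².
r₁ = 69910 + 55090 = 125000 km = 1.2500×10⁸ m.
r₂ = 69910 + 768400 = 838310 km = 8.3831×10⁸ m.
Transfer ellipse a_t = (r₁ + r₂)/2 = 4.817×10⁸ m.
At r₁: circular v_c1 = √(μ/r₁) = 31830 m/s; transfer-perijove v_p = √[μ(2/r₁ − 1/a_t)] = 42000 m/s.
At r₂: circular v_c2 = √(μ/r₂) = 12290 m/s; transfer-apojove v_a = √[μ(2/r₂ − 1/a_t)] = 6262 m/s.
Δv₂ = v_c2 − v_a = 6030 m/s.
= 6.030 km/s.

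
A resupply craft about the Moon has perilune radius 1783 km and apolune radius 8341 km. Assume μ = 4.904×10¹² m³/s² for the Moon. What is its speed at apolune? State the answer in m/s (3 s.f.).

v ≈ 455 m/s

Semi-major axis a = (r_p + r_a)/2 = 5062.0 km = 5.062×10⁶ m.
Vis-viva: v² = μ(2/r − 1/a) = 4.904×10¹² × (2.398×10⁻⁷ − 1.976×10⁻⁷) = 2.071×10⁵ m²/s².
v = 455.1 m/s.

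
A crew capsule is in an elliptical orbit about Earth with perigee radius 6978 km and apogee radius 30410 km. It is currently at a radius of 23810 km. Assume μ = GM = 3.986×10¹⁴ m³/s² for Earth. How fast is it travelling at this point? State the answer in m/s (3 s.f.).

v ≈ 3490 m/s

Semi-major axis a = (r_p + r_a)/2 = 18694 km = 1.869×10⁷ m.
Vis-viva: v² = μ(2/r − 1/a) = 3.986×10¹⁴ × (8.400×10⁻⁸ − 5.349×10⁻⁸) = 1.216×10⁷ m²/s².
v = 3487 m/s.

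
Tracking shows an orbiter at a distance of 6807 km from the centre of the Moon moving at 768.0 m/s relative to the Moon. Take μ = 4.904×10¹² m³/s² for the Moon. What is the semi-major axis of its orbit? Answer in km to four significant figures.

a ≈ 5762 km

r = 6.807×10⁶ m.
Specific orbital energy ε = v²/2 − μ/r = (768.0)²/2 − 4.904×10¹²/6.807×10⁶ = -4.255×10⁵ J/kg.
Since ε = −μ/(2a), a = −μ/(2ε) = 5.762×10⁶ m = 5762.3 km.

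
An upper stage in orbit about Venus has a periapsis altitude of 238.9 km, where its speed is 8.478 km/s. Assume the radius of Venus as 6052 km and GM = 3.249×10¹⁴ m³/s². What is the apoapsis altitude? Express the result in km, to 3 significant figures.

r_p = 6052 + 238.9 = 6290.9 km = 6.291×10⁶ m.
Specific energy ε = v²/2 − μ/r = -1.571×10⁷ J/kg, so a = −μ/(2ε) = 1.034×10⁷ m.
The apsides satisfy r_p + r_a = 2a, so the apoapsis radius is 2a − r_p = 1.439×10⁷ m = 14393 km.
Apoapsis altitude = 14393 − 6052 = 8341.1 km.

apoapsis altitude ≈ 8340 km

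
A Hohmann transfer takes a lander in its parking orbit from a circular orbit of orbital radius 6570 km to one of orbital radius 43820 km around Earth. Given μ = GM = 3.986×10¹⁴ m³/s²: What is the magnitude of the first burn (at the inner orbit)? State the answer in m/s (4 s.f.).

r₁ = 6570 km = 6.570×10⁶ m.
r₂ = 43820 km = 4.382×10⁷ m.
Transfer ellipse a_t = (r₁ + r₂)/2 = 2.520×10⁷ m.
At r₁: circular v_c1 = √(μ/r₁) = 7789 m/s; transfer-perigee v_p = √[μ(2/r₁ − 1/a_t)] = 10270 m/s.
Δv₁ = v_p − v_c1 = 2483 m/s.

Δv ≈ 2483 m/s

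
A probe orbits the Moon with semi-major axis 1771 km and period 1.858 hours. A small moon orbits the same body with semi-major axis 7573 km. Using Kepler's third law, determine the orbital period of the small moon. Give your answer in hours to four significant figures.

Kepler's third law: T² ∝ a³, so T₂ = T₁ (a₂/a₁)^(3/2).
a₂/a₁ = 4.276, (a₂/a₁)^(3/2) = 8.842.
T₂ = 1.858 × 8.842 = 16.43 hours.

T₂ ≈ 16.43 hours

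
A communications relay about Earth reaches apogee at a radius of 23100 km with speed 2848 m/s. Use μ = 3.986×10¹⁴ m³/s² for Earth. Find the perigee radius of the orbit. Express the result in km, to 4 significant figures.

perigee radius ≈ 7097 km

r_a = 2.310×10⁷ m.
Specific energy ε = v²/2 − μ/r = -1.320×10⁷ J/kg, so a = −μ/(2ε) = 1.510×10⁷ m.
The apsides satisfy r_p + r_a = 2a, so the perigee radius is 2a − r_a = 7.097×10⁶ m = 7097.3 km.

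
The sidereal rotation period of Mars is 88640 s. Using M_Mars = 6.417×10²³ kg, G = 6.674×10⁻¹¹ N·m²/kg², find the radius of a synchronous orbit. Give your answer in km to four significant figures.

μ = GM = 6.674×10⁻¹¹ × 6.417×10²³ = 4.283×10¹³ m³/s².
A synchronous orbit has period T, so by Kepler's third law a = (μT²/4π²)^(1/3).
μT²/4π² = 4.283×10¹³ × (8.864×10⁴)² / 39.48 = 8.524×10²¹ m³.
a = 2.043×10⁷ m = 20427 km.

r_sync ≈ 20430 km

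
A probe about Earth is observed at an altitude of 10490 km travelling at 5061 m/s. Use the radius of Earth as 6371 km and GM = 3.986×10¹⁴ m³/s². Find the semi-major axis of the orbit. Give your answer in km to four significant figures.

a ≈ 18400 km

r = 6371 + 10490 = 16861 km = 1.686×10⁷ m.
Vis-viva rearranged: 1/a = 2/r − v²/μ = 1.186×10⁻⁷ − 6.426×10⁻⁸ = 5.436×10⁻⁸ m⁻¹.
a = 1.840×10⁷ m = 18397 km.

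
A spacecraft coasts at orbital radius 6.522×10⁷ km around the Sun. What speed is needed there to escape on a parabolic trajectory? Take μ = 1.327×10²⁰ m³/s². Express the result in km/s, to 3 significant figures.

v_esc ≈ 63.8 km/s

r = 6.522×10⁷ km = 6.522×10¹⁰ m.
Escape speed v_esc = √(2μ/r) = √(2 × 1.327×10²⁰ / 6.522×10¹⁰) = √(4.069×10⁹) = 63790 m/s.
= 63.79 km/s.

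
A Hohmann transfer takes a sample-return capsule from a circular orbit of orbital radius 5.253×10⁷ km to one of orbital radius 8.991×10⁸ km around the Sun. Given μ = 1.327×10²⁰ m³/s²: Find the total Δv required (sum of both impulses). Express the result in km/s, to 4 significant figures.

Δv_total ≈ 26.94 km/s

r₁ = 5.253×10⁷ km = 5.253×10¹⁰ m.
r₂ = 8.991×10⁸ km = 8.991×10¹¹ m.
Transfer ellipse a_t = (r₁ + r₂)/2 = 4.758×10¹¹ m.
At r₁: circular v_c1 = √(μ/r₁) = 50260 m/s; transfer-perihelion v_p = √[μ(2/r₁ − 1/a_t)] = 69090 m/s.
Δv₁ = v_p − v_c1 = 18830 m/s.
At r₂: circular v_c2 = √(μ/r₂) = 12150 m/s; transfer-aphelion v_a = √[μ(2/r₂ − 1/a_t)] = 4037 m/s.
Δv₂ = v_c2 − v_a = 8112 m/s.
Total Δv = Δv₁ + Δv₂ = 26940 m/s = 26.94 km/s.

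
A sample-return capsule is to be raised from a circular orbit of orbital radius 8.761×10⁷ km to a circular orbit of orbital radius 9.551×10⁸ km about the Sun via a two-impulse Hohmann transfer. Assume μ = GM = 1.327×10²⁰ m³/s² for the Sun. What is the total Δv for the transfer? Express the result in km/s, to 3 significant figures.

r₁ = 8.761×10⁷ km = 8.761×10¹⁰ m.
r₂ = 9.551×10⁸ km = 9.551×10¹¹ m.
Transfer ellipse a_t = (r₁ + r₂)/2 = 5.214×10¹¹ m.
At r₁: circular v_c1 = √(μ/r₁) = 38920 m/s; transfer-perihelion v_p = √[μ(2/r₁ − 1/a_t)] = 52680 m/s.
Δv₁ = v_p − v_c1 = 13760 m/s.
At r₂: circular v_c2 = √(μ/r₂) = 11790 m/s; transfer-aphelion v_a = √[μ(2/r₂ − 1/a_t)] = 4832 m/s.
Δv₂ = v_c2 − v_a = 6955 m/s.
Total Δv = Δv₁ + Δv₂ = 20710 m/s = 20.71 km/s.

Δv_total ≈ 20.7 km/s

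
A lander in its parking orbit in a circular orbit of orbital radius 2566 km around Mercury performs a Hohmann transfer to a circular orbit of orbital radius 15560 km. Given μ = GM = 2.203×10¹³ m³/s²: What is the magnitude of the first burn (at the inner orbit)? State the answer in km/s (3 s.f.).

Δv ≈ 0.909 km/s

r₁ = 2566 km = 2.566×10⁶ m.
r₂ = 15560 km = 1.556×10⁷ m.
Transfer ellipse a_t = (r₁ + r₂)/2 = 9.063×10⁶ m.
At r₁: circular v_c1 = √(μ/r₁) = 2930 m/s; transfer-periherm v_p = √[μ(2/r₁ − 1/a_t)] = 3839 m/s.
Δv₁ = v_p − v_c1 = 909.2 m/s.
= 0.9092 km/s.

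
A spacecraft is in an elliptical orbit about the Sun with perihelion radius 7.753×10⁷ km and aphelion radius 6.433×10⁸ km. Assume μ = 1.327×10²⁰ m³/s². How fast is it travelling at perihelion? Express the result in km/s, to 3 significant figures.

Semi-major axis a = (r_p + r_a)/2 = 3.6042×10⁸ km = 3.604×10¹¹ m.
Vis-viva: v² = μ(2/r − 1/a) = 1.327×10²⁰ × (2.580×10⁻¹¹ − 2.775×10⁻¹²) = 3.055×10⁹ m²/s².
v = 55270 m/s = 55.27 km/s.

v ≈ 55.3 km/s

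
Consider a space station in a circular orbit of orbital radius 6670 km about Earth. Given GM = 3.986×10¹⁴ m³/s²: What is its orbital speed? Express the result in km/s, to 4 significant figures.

v ≈ 7.730 km/s

r = 6670 km = 6.670×10⁶ m.
For a circular orbit v = √(μ/r) = √(3.986×10¹⁴ / 6.670×10⁶) = √(5.976×10⁷) = 7730 m/s.
That is 7.730 km/s.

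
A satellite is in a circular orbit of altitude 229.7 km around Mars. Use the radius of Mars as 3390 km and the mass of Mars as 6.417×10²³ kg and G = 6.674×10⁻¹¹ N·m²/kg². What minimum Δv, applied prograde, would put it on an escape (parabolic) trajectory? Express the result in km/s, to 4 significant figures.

Δv ≈ 1.425 km/s

μ = GM = 6.674×10⁻¹¹ × 6.417×10²³ = 4.283×10¹³ m³/s².
r = 3390 + 229.7 = 3619.7 km = 3.6197×10⁶ m.
Circular speed v_c = √(μ/r) = 3440 m/s.
Escape speed v_esc = √(2μ/r) = √2 × v_c = 4864 m/s.
Δv = v_esc − v_c = 1425 m/s = 1.425 km/s.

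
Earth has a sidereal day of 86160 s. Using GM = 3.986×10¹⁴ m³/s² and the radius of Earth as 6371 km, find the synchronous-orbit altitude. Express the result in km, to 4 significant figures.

A synchronous orbit has period T, so by Kepler's third law a = (μT²/4π²)^(1/3).
μT²/4π² = 3.986×10¹⁴ × (8.616×10⁴)² / 39.48 = 7.495×10²² m³.
a = 4.216×10⁷ m = 42163 km.
Altitude h = a − R = 42163 − 6371 = 35792 km.

h_sync ≈ 35790 km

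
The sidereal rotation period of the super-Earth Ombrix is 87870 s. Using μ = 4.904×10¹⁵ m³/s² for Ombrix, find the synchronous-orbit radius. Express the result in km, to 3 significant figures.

A synchronous orbit has period T, so by Kepler's third law a = (μT²/4π²)^(1/3).
μT²/4π² = 4.904×10¹⁵ × (8.787×10⁴)² / 39.48 = 9.591×10²³ m³.
a = 9.862×10⁷ m = 98618 km.

r_sync ≈ 98600 km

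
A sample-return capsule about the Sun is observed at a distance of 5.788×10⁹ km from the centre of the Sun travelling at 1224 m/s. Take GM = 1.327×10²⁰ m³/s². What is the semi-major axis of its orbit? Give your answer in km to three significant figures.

r = 5.788×10¹² m.
Vis-viva rearranged: 1/a = 2/r − v²/μ = 3.455×10⁻¹³ − 1.129×10⁻¹⁴ = 3.343×10⁻¹³ m⁻¹.
a = 2.992×10¹² m = 2.9917×10⁹ km.

a ≈ 2.99×10⁹ km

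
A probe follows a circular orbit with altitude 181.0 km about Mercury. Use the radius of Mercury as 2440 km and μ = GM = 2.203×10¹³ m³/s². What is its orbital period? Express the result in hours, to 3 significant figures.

T ≈ 1.58 hours

r = 2440 + 181.0 = 2621.0 km = 2.6210×10⁶ m.
Kepler's third law: T = 2π√(r³/μ) = 2π√((2.621×10⁶)³ / 2.203×10¹³).
r³/μ = 8.173×10⁵ s², so T = 2π × 9.041×10² = 5.680×10³ s.
Converting: 5.680×10³ s ÷ 3600 = 1.578 hours.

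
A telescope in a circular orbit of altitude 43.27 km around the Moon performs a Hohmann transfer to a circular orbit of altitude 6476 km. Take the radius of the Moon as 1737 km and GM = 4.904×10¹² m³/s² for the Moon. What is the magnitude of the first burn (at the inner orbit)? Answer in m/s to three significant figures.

Δv ≈ 468 m/s

r₁ = 1737 + 43.27 = 1780.3 km = 1.7803×10⁶ m.
r₂ = 1737 + 6476 = 8213.0 km = 8.2130×10⁶ m.
Transfer ellipse a_t = (r₁ + r₂)/2 = 4.997×10⁶ m.
At r₁: circular v_c1 = √(μ/r₁) = 1660 m/s; transfer-perilune v_p = √[μ(2/r₁ − 1/a_t)] = 2128 m/s.
Δv₁ = v_p − v_c1 = 468.2 m/s.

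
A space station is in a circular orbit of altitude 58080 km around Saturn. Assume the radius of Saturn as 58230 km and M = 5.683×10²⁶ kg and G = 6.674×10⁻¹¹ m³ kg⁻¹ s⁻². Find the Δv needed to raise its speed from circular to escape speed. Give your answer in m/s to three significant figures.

μ = GM = 6.674×10⁻¹¹ × 5.683×10²⁶ = 3.793×10¹⁶ m³/s².
r = 58230 + 58080 = 116310 km = 1.1631×10⁸ m.
Circular speed v_c = √(μ/r) = 18060 m/s.
Escape speed v_esc = √(2μ/r) = √2 × v_c = 25540 m/s.
Δv = v_esc − v_c = 7480 m/s.

Δv ≈ 7480 m/s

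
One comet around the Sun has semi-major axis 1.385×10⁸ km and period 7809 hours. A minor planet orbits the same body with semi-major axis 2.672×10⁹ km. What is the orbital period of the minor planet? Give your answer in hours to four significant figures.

T₂ ≈ 6.617×10⁵ hours

Kepler's third law: T² ∝ a³, so T₂ = T₁ (a₂/a₁)^(3/2).
a₂/a₁ = 19.29, (a₂/a₁)^(3/2) = 84.74.
T₂ = 7809 × 84.74 = 6.617×10⁵ hours.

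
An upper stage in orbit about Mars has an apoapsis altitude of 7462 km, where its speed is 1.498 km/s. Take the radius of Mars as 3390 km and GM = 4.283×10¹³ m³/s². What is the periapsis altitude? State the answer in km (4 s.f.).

r_a = 3390 + 7462 = 10852 km = 1.085×10⁷ m.
Specific energy ε = v²/2 − μ/r = -2.825×10⁶ J/kg, so a = −μ/(2ε) = 7.581×10⁶ m.
The apsides satisfy r_p + r_a = 2a, so the periapsis radius is 2a − r_a = 4.310×10⁶ m = 4310.5 km.
Periapsis altitude = 4310.5 − 3390 = 920.48 km.

periapsis altitude ≈ 920.5 km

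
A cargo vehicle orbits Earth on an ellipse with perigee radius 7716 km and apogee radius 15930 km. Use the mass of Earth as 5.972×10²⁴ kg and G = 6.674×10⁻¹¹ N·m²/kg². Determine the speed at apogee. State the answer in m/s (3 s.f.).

μ = GM = 6.674×10⁻¹¹ × 5.972×10²⁴ = 3.986×10¹⁴ m³/s².
Semi-major axis a = (r_p + r_a)/2 = 11823 km = 1.182×10⁷ m.
Vis-viva: v² = μ(2/r − 1/a) = 3.986×10¹⁴ × (1.255×10⁻⁷ − 8.458×10⁻⁸) = 1.633×10⁷ m²/s².
v = 4041 m/s.

v ≈ 4040 m/s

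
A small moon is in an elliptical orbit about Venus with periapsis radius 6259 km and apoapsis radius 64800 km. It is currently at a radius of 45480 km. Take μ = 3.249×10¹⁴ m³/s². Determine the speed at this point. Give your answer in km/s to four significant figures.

Semi-major axis a = (r_p + r_a)/2 = 35530 km = 3.553×10⁷ m.
Vis-viva: v² = μ(2/r − 1/a) = 3.249×10¹⁴ × (4.398×10⁻⁸ − 2.815×10⁻⁸) = 5.143×10⁶ m²/s².
v = 2268 m/s = 2.268 km/s.

v ≈ 2.268 km/s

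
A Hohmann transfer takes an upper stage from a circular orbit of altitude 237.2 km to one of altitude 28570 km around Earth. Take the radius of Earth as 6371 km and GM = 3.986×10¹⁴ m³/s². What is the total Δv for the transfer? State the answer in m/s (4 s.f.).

Δv_total ≈ 3778 m/s

r₁ = 6371 + 237.2 = 6608.2 km = 6.6082×10⁶ m.
r₂ = 6371 + 28570 = 34941 km = 3.4941×10⁷ m.
Transfer ellipse a_t = (r₁ + r₂)/2 = 2.077×10⁷ m.
At r₁: circular v_c1 = √(μ/r₁) = 7767 m/s; transfer-perigee v_p = √[μ(2/r₁ − 1/a_t)] = 10070 m/s.
Δv₁ = v_p − v_c1 = 2306 m/s.
At r₂: circular v_c2 = √(μ/r₂) = 3378 m/s; transfer-apogee v_a = √[μ(2/r₂ − 1/a_t)] = 1905 m/s.
Δv₂ = v_c2 − v_a = 1473 m/s.
Total Δv = Δv₁ + Δv₂ = 3778 m/s.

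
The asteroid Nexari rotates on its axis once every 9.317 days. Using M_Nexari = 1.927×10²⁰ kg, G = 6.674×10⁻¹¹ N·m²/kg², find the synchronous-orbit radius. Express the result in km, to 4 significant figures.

μ = GM = 6.674×10⁻¹¹ × 1.927×10²⁰ = 1.286×10¹⁰ m³/s².
T = 9.317 days = 8.050×10⁵ s.
A synchronous orbit has period T, so by Kepler's third law a = (μT²/4π²)^(1/3).
μT²/4π² = 1.286×10¹⁰ × (8.050×10⁵)² / 39.48 = 2.111×10²⁰ m³.
a = 5.954×10⁶ m = 5954.3 km.

r_sync ≈ 5954 km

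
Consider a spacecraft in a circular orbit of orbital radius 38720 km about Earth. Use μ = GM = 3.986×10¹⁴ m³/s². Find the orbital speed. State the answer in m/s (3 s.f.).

r = 38720 km = 3.872×10⁷ m.
For a circular orbit v = √(μ/r) = √(3.986×10¹⁴ / 3.872×10⁷) = √(1.029×10⁷) = 3208 m/s.

v ≈ 3210 m/s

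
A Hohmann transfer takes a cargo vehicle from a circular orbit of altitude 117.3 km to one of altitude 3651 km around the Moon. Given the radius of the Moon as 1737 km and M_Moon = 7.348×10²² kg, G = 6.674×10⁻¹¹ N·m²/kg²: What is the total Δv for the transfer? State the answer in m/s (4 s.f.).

Δv_total ≈ 628.8 m/s

μ = GM = 6.674×10⁻¹¹ × 7.348×10²² = 4.904×10¹² m³/s².
r₁ = 1737 + 117.3 = 1854.3 km = 1.8543×10⁶ m.
r₂ = 1737 + 3651 = 5388.0 km = 5.3880×10⁶ m.
Transfer ellipse a_t = (r₁ + r₂)/2 = 3.621×10⁶ m.
At r₁: circular v_c1 = √(μ/r₁) = 1626 m/s; transfer-perilune v_p = √[μ(2/r₁ − 1/a_t)] = 1984 m/s.
Δv₁ = v_p − v_c1 = 357.5 m/s.
At r₂: circular v_c2 = √(μ/r₂) = 954.0 m/s; transfer-apolune v_a = √[μ(2/r₂ − 1/a_t)] = 682.7 m/s.
Δv₂ = v_c2 − v_a = 271.3 m/s.
Total Δv = Δv₁ + Δv₂ = 628.8 m/s.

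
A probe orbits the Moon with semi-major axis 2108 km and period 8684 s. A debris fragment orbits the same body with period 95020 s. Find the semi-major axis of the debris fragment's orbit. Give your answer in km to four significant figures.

Kepler's third law: a³ ∝ T², so a₂ = a₁ (T₂/T₁)^(2/3).
T₂/T₁ = 10.94, (T₂/T₁)^(2/3) = 4.929.
a₂ = 2108 × 4.929 = 10390 km.

a₂ ≈ 10390 km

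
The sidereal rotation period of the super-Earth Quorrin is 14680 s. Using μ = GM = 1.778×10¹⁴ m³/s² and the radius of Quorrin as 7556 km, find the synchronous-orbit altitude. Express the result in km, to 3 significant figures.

A synchronous orbit has period T, so by Kepler's third law a = (μT²/4π²)^(1/3).
μT²/4π² = 1.778×10¹⁴ × (1.468×10⁴)² / 39.48 = 9.706×10²⁰ m³.
a = 9.901×10⁶ m = 9900.9 km.
Altitude h = a − R = 9900.9 − 7556 = 2344.9 km.

h_sync ≈ 2340 km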